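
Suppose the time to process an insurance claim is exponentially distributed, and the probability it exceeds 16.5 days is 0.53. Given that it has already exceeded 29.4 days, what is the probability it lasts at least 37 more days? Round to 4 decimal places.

0.2408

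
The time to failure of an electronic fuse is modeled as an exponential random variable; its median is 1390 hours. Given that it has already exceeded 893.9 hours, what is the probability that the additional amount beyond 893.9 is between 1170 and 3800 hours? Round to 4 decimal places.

0.4076

For an exponential, median = ln(2)/λ, so λ = ln 2 / 1390 = 0.000498667 per hour.
Memoryless: the residual past 893.9 is again Exp(λ).
P(1170 < residual < 3800) = e^(−λ·1170) − e^(−λ·3800) = 0.55798 − 0.15033 ≈ 0.4076.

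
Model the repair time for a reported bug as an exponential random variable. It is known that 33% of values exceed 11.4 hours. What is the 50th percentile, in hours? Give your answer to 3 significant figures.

e^(−λ·11.4) = 0.33 ⇒ λ = −ln(0.33)/11.4 = 0.0972511.
50th percentile: 1 − e^(−λt) = 0.5, t = −ln(0.5)/λ = 7.1274 hours.

7.13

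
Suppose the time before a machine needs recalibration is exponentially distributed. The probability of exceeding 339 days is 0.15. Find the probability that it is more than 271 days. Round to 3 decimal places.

e^(−λ·339) = 0.15 ⇒ λ = −ln(0.15)/339 = 0.00559622.
P(X > 271) = e^(−0.00559622·271) = e^(−1.5166) ≈ 0.219.

0.219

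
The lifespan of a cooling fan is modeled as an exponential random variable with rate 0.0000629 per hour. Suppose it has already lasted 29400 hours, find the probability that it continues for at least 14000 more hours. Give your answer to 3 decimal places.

0.415

P(X > s+t | X > s) = e^(−λ(s+t))/e^(−λs) = e^(−λt), independent of s = 29400.
P(X > 14000) = e^(−0.8806) ≈ 0.415.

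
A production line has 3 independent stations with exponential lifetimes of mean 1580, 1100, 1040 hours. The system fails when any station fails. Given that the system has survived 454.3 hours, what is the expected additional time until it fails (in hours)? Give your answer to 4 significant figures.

First-failure rate Σλ = 1/1580 + 1/1100 + 1/1040 = 0.00250354.
By memorylessness the expected residual is 1/Σλ = 399.434 hours, regardless of the 454.3 already elapsed.

399.4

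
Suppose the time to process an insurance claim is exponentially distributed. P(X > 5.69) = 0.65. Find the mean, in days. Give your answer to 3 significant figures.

13.2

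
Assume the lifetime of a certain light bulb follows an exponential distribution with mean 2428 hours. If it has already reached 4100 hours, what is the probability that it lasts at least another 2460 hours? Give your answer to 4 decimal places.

0.3631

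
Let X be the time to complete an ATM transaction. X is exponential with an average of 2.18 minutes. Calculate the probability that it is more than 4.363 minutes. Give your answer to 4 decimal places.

0.1351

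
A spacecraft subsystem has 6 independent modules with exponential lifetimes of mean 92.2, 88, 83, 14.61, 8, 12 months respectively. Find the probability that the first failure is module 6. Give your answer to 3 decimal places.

0.268

Rates: λ_i = 1/mean_i → 0.010846, 0.0113636, 0.0120482, 0.0684463, 0.125, 0.0833333; Σλ = 0.311037.
P(module 6 first) = λ_6/Σλ = 0.0833333/0.311037 ≈ 0.268.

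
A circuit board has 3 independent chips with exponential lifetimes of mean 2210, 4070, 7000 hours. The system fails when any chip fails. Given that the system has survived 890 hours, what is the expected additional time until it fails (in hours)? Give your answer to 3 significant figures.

First-failure rate Σλ = 1/2210 + 1/4070 + 1/7000 = 0.000841046.
By memorylessness the expected residual is 1/Σλ = 1189 hours, regardless of the 890 already elapsed.

1190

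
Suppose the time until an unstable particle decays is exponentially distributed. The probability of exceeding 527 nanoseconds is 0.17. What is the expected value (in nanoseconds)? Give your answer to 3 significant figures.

297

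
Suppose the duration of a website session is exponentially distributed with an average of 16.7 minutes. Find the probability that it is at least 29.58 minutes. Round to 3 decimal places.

0.170

The rate is λ = 1/16.7 = 0.0598802 per minute.
P(X > 29.58) = e^(−λ·29.58) = e^(−1.7713) ≈ 0.170.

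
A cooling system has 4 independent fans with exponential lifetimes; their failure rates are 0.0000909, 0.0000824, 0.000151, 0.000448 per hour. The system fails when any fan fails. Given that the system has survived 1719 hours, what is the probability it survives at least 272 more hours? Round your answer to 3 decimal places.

0.811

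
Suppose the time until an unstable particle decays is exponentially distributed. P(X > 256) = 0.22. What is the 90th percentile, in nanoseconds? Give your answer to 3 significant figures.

389

e^(−λ·256) = 0.22 ⇒ λ = −ln(0.22)/256 = 0.00591456.
90th percentile: 1 − e^(−λt) = 0.9, t = −ln(0.1)/λ = 389.308 nanoseconds.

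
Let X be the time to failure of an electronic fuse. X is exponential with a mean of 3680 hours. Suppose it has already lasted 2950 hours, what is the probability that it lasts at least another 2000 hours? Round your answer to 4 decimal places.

0.5807

The rate is λ = 1/3680 = 0.000271739 per hour.
P(X > s+t | X > s) = e^(−λ(s+t))/e^(−λs) = e^(−λt), independent of s = 2950.
P(X > 2000) = e^(−0.54348) ≈ 0.5807.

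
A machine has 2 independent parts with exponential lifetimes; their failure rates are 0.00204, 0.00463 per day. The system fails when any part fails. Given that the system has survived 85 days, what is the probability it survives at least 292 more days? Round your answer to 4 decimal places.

0.1426

Time to first failure ~ Exp(Σλ) with Σλ = 0.00667.
By memorylessness, P(T > 85+292 | T > 85) = P(T > 292) = e^(−0.00667·292) ≈ 0.1426.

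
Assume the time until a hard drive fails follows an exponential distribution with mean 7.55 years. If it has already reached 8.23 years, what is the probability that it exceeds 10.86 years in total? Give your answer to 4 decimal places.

The rate is λ = 1/7.55 = 0.13245 per year.
The exponential is memoryless, so the remaining time is again Exp(λ): the condition X > 8.23 is irrelevant.
P(X > 2.63) = e^(−0.34834) ≈ 0.7059.

0.7059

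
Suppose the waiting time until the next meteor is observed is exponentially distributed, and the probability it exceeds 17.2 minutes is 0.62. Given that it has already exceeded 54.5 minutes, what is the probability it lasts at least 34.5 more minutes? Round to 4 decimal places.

0.3833

From e^(−λ·17.2) = 0.62, λ = −ln(0.62)/17.2 = 0.0277928.
Memoryless: P(X > 54.5+34.5 | X > 54.5) = P(X > 34.5) = e^(−0.0277928·34.5) ≈ 0.3833.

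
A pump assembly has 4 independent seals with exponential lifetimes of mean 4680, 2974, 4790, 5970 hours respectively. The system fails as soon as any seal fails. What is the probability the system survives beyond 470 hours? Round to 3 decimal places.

The first failure time is exponential with rate Σλ_i = 1/4680 + 1/2974 + 1/4790 + 1/5970 = 0.000926195 per hour.
P(min > 470) = e^(−0.000926195·470) = e^(−0.43531) ≈ 0.647.

0.647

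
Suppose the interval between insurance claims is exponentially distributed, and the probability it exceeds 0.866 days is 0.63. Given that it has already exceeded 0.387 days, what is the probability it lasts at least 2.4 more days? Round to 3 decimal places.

From e^(−λ·0.866) = 0.63, λ = −ln(0.63)/0.866 = 0.533528.
Memoryless: P(X > 0.387+2.4 | X > 0.387) = P(X > 2.4) = e^(−0.533528·2.4) ≈ 0.278.

0.278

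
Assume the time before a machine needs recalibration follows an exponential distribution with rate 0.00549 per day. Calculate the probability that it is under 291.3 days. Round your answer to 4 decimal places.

P(X ≤ 291.3) = 1 − e^(−λ·291.3) = 1 − e^(−1.5992) ≈ 0.7979.

0.7979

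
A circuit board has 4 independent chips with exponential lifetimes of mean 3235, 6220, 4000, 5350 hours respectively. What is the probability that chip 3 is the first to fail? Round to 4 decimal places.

Rates: λ_i = 1/mean_i → 0.000309119, 0.000160772, 0.00025, 0.000186916; Σλ = 0.000906807.
P(chip 3 first) = λ_3/Σλ = 0.00025/0.000906807 ≈ 0.2757.

0.2757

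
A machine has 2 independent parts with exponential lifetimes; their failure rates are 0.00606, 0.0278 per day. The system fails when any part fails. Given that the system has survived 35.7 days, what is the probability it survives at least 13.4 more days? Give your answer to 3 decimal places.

Time to first failure ~ Exp(Σλ) with Σλ = 0.03386.
By memorylessness, P(T > 35.7+13.4 | T > 35.7) = P(T > 13.4) = e^(−0.03386·13.4) ≈ 0.635.

0.635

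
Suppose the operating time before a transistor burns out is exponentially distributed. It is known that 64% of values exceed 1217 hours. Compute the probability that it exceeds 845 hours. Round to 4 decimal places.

0.7335

e^(−λ·1217) = 0.64 ⇒ λ = −ln(0.64)/1217 = 0.000366711.
P(X > 845) = e^(−0.000366711·845) = e^(−0.30987) ≈ 0.7335.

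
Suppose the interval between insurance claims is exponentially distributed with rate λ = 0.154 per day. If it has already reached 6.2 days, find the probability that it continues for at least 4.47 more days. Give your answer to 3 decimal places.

The exponential is memoryless, so the remaining time is again Exp(λ): the condition X > 6.2 is irrelevant.
P(X > 4.47) = e^(−0.68838) ≈ 0.502.

0.502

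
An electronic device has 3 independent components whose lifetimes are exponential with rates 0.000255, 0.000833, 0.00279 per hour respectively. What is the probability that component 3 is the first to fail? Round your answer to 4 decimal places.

0.7194

The time to first failure is exponential with rate Σλ = 0.000255 + 0.000833 + 0.00279 = 0.003878.
P(component 3 first) = λ_3/Σλ = 0.00279/0.003878 ≈ 0.7194.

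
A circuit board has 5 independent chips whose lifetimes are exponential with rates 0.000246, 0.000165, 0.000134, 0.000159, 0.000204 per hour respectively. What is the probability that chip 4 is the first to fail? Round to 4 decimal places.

The time to first failure is exponential with rate Σλ = 0.000246 + 0.000165 + 0.000134 + 0.000159 + 0.000204 = 0.000908.
P(chip 4 first) = λ_4/Σλ = 0.000159/0.000908 ≈ 0.1751.

0.1751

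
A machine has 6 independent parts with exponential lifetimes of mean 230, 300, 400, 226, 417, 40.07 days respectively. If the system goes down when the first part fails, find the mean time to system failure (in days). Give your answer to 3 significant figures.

The first failure time is exponential with rate Σλ_i = 1/230 + 1/300 + 1/400 + 1/226 + 1/417 + 1/40.07 = 0.0419603 per day.
E[min] = 1/Σλ = 1/0.0419603 = 23.832 days.

23.8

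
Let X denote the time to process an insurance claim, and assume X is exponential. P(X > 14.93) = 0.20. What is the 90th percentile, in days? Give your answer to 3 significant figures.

21.4

e^(−λ·14.93) = 0.20 ⇒ λ = −ln(0.20)/14.93 = 0.107799.
90th percentile: 1 − e^(−λt) = 0.9, t = −ln(0.1)/λ = 21.36 days.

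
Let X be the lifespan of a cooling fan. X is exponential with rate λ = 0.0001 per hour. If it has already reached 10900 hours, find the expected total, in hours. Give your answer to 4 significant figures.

20900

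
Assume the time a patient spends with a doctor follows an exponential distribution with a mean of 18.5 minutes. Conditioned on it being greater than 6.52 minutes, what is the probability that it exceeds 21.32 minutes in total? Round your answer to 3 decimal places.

The rate is λ = 1/18.5 = 0.0540541 per minute.
By the memoryless property, P(X > 6.52+14.8 | X > 6.52) = P(X > 14.8).
P(X > 14.8) = e^(−0.8) ≈ 0.449.

0.449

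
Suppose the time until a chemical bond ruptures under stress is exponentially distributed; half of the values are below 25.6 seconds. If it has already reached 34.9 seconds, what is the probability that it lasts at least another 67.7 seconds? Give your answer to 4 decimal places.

0.1599

For an exponential, median = ln(2)/λ, so λ = ln 2 / 25.6 = 0.0270761 per second.
P(X > s+t | X > s) = e^(−λ(s+t))/e^(−λs) = e^(−λt), independent of s = 34.9.
P(X > 67.7) = e^(−1.833) ≈ 0.1599.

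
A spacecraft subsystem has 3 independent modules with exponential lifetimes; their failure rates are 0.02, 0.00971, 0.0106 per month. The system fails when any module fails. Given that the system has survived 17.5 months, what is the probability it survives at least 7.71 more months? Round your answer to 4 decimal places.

0.7329

Time to first failure ~ Exp(Σλ) with Σλ = 0.04031.
By memorylessness, P(T > 17.5+7.71 | T > 17.5) = P(T > 7.71) = e^(−0.04031·7.71) ≈ 0.7329.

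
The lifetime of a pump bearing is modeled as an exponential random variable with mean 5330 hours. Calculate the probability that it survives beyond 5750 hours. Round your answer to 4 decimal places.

The rate is λ = 1/5330 = 0.000187617 per hour.
P(X > 5750) = e^(−λ·5750) = e^(−1.0788) ≈ 0.3400.

0.3400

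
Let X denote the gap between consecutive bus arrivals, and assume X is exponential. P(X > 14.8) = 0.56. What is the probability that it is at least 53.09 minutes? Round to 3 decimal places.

e^(−λ·14.8) = 0.56 ⇒ λ = −ln(0.56)/14.8 = 0.0391769.
P(X > 53.09) = e^(−0.0391769·53.09) = e^(−2.0799) ≈ 0.125.

0.125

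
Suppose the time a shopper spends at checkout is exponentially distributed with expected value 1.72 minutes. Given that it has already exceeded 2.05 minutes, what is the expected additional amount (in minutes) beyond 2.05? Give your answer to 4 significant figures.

The rate is λ = 1/1.72 = 0.581395 per minute.
By memorylessness, the remaining amount past any threshold is again Exp(λ) with mean 1/λ = 1.72 minutes.

1.720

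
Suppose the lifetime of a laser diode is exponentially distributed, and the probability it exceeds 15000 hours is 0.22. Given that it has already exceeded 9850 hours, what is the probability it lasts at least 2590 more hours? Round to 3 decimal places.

0.770

From e^(−λ·15000) = 0.22, λ = −ln(0.22)/15000 = 0.000100942.
Memoryless: P(X > 9850+2590 | X > 9850) = P(X > 2590) = e^(−0.000100942·2590) ≈ 0.770.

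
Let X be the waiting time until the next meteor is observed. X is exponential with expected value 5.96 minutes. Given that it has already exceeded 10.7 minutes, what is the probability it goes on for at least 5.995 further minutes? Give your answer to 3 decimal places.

The rate is λ = 1/5.96 = 0.167785 per minute.
P(X > s+t | X > s) = e^(−λ(s+t))/e^(−λs) = e^(−λt), independent of s = 10.7.
P(X > 5.995) = e^(−1.0059) ≈ 0.366.

0.366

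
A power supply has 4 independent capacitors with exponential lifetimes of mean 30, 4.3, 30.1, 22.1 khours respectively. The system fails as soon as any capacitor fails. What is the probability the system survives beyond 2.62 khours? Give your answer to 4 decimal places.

0.4057

The first failure time is exponential with rate Σλ_i = 1/30 + 1/4.3 + 1/30.1 + 1/22.1 = 0.344363 per khour.
P(min > 2.62) = e^(−0.344363·2.62) = e^(−0.90223) ≈ 0.4057.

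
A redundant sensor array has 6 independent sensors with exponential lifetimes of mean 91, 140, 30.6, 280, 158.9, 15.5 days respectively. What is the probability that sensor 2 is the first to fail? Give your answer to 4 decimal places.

Rates: λ_i = 1/mean_i → 0.010989, 0.00714286, 0.0326797, 0.00357143, 0.00629327, 0.0645161; Σλ = 0.125192.
P(sensor 2 first) = λ_2/Σλ = 0.00714286/0.125192 ≈ 0.0571.

0.0571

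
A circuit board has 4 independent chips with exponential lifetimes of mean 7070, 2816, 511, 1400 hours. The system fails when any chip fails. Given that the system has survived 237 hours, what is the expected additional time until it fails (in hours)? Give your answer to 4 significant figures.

315.7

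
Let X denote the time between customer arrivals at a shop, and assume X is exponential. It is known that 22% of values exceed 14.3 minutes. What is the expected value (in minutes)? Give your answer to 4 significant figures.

9.444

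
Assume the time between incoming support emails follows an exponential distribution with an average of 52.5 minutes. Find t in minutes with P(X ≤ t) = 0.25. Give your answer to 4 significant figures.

15.10

The rate is λ = 1/52.5 = 0.0190476 per minute.
Set 1 − e^(−λt) = 0.25, so t = −ln(0.75)/λ = 0.28768/0.0190476 ≈ 15.1033 minutes.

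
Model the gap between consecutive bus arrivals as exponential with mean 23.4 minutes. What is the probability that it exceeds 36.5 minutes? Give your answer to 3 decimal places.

0.210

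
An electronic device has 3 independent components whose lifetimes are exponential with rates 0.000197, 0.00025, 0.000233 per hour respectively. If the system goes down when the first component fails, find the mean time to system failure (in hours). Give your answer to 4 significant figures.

1471

The time to first failure is exponential with rate Σλ = 0.000197 + 0.00025 + 0.000233 = 0.00068.
E[min] = 1/Σλ = 1/0.00068 = 1470.59 hours.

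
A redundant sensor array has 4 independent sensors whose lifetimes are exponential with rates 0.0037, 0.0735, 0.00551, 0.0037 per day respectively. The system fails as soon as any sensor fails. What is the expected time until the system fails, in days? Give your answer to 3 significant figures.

The time to first failure is exponential with rate Σλ = 0.0037 + 0.0735 + 0.00551 + 0.0037 = 0.08641.
E[min] = 1/Σλ = 1/0.08641 = 11.5727 days.

11.6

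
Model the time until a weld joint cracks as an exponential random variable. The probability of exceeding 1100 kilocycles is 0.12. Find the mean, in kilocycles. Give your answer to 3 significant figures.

519

e^(−λ·1100) = 0.12 ⇒ λ = −ln(0.12)/1100 = 0.00192751.
Mean = 1/λ = 518.803 kilocycles.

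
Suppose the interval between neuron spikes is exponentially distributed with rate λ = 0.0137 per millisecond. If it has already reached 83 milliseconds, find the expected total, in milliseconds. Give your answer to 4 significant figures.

By memorylessness, E[X | X > 83] = 83 + 1/λ = 83 + 72.9927 = 155.993 milliseconds.

156.0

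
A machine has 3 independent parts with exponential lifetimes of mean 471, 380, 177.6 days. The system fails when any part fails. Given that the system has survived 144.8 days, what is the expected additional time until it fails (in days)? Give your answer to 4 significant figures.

96.29

First-failure rate Σλ = 1/471 + 1/380 + 1/177.6 = 0.0103854.
By memorylessness the expected residual is 1/Σλ = 96.2895 days, regardless of the 144.8 already elapsed.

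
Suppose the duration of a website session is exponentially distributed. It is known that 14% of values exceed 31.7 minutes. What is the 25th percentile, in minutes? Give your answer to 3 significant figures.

e^(−λ·31.7) = 0.14 ⇒ λ = −ln(0.14)/31.7 = 0.0620225.
25th percentile: 1 − e^(−λt) = 0.25, t = −ln(0.75)/λ = 4.63835 minutes.

4.64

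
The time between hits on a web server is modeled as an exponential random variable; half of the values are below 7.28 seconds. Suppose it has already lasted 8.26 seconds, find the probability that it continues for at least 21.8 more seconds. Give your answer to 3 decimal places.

For an exponential, median = ln(2)/λ, so λ = ln 2 / 7.28 = 0.0952125 per second.
The exponential is memoryless, so the remaining time is again Exp(λ): the condition X > 8.26 is irrelevant.
P(X > 21.8) = e^(−2.0756) ≈ 0.125.

0.125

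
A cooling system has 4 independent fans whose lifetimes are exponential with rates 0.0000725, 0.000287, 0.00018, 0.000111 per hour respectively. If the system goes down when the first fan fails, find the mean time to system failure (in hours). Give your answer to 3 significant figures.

1540

The time to first failure is exponential with rate Σλ = 0.0000725 + 0.000287 + 0.00018 + 0.000111 = 0.0006505.
E[min] = 1/Σλ = 1/0.0006505 = 1537.28 hours.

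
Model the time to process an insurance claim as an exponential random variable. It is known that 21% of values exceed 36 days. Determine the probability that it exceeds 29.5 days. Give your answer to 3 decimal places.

0.278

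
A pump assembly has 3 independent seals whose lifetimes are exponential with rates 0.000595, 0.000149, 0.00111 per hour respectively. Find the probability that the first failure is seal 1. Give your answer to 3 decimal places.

The time to first failure is exponential with rate Σλ = 0.000595 + 0.000149 + 0.00111 = 0.001854.
P(seal 1 first) = λ_1/Σλ = 0.000595/0.001854 ≈ 0.321.

0.321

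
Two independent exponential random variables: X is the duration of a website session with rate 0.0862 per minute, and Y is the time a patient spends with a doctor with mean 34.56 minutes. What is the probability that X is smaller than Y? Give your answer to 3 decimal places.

λ_1 = 0.0862, λ_2 = 1/34.56 = 0.0289352.
For independent exponentials, P(X < Y) = λ_1/(λ_1+λ_2) = 0.0862/0.115135 ≈ 0.749.

0.749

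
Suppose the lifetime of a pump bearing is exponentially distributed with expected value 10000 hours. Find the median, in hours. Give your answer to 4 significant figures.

6931

The rate is λ = 1/10000 = 0.0001 per hour.
Set 1 − e^(−λt) = 0.5, so t = −ln(0.5)/λ = 0.69315/0.0001 ≈ 6931.47 hours.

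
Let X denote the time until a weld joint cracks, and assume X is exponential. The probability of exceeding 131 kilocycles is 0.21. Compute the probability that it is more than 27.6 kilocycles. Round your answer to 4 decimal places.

e^(−λ·131) = 0.21 ⇒ λ = −ln(0.21)/131 = 0.0119133.
P(X > 27.6) = e^(−0.0119133·27.6) = e^(−0.32881) ≈ 0.7198.

0.7198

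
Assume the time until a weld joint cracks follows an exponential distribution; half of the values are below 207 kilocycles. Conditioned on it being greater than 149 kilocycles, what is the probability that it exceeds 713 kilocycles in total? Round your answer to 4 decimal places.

0.1513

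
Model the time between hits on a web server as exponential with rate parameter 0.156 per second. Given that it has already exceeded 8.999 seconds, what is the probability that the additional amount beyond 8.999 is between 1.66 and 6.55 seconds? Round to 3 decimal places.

0.412

Memoryless: the residual past 8.999 is again Exp(λ).
P(1.66 < residual < 6.55) = e^(−λ·1.66) − e^(−λ·6.55) = 0.77185 − 0.35995 ≈ 0.412.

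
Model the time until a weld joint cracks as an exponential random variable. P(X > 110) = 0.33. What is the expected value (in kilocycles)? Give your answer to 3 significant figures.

99.2

e^(−λ·110) = 0.33 ⇒ λ = −ln(0.33)/110 = 0.0100788.
Mean = 1/λ = 99.2186 kilocycles.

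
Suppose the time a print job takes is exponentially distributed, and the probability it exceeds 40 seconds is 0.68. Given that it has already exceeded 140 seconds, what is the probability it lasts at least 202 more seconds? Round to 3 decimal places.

From e^(−λ·40) = 0.68, λ = −ln(0.68)/40 = 0.00964156.
Memoryless: P(X > 140+202 | X > 140) = P(X > 202) = e^(−0.00964156·202) ≈ 0.143.

0.143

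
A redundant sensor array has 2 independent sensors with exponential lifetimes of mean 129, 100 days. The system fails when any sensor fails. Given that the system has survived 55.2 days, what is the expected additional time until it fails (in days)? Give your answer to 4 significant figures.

First-failure rate Σλ = 1/129 + 1/100 = 0.0177519.
By memorylessness the expected residual is 1/Σλ = 56.3319 days, regardless of the 55.2 already elapsed.

56.33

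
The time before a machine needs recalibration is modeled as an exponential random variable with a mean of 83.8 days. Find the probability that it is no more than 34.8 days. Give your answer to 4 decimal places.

The rate is λ = 1/83.8 = 0.0119332 per day.
P(X ≤ 34.8) = 1 − e^(−λ·34.8) = 1 − e^(−0.41527) ≈ 0.3398.

0.3398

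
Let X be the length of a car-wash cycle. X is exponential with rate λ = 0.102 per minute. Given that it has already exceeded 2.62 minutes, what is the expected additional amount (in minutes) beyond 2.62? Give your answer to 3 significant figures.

9.80

By memorylessness, the remaining amount past any threshold is again Exp(λ) with mean 1/λ = 9.80392 minutes.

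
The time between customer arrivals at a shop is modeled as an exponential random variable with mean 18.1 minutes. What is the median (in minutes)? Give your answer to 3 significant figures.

12.5

The rate is λ = 1/18.1 = 0.0552486 per minute.
Set 1 − e^(−λt) = 0.5, so t = −ln(0.5)/λ = 0.69315/0.0552486 ≈ 12.546 minutes.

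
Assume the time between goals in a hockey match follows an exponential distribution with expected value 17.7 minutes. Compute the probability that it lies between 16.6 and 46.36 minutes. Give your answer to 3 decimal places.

The rate is λ = 1/17.7 = 0.0564972 per minute.
P(16.6 < X < 46.36) = e^(−λ·16.6) − e^(−λ·46.36) = 0.39147 − 0.07286 ≈ 0.319.

0.319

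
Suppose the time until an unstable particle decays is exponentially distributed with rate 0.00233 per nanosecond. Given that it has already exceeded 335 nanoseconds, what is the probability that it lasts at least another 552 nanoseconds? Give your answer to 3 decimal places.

0.276

By the memoryless property, P(X > 335+552 | X > 335) = P(X > 552).
P(X > 552) = e^(−1.2862) ≈ 0.276.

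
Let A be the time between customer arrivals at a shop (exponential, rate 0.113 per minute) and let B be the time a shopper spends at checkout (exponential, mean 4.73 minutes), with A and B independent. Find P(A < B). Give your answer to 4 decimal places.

λ_1 = 0.113, λ_2 = 1/4.73 = 0.211416.
For independent exponentials, P(A < B) = λ_1/(λ_1+λ_2) = 0.113/0.324416 ≈ 0.3483.

0.3483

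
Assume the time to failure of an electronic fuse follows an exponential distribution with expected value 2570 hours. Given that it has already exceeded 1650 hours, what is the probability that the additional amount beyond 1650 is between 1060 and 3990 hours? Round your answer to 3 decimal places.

0.450

The rate is λ = 1/2570 = 0.000389105 per hour.
Memoryless: the residual past 1650 is again Exp(λ).
P(1060 < residual < 3990) = e^(−λ·1060) − e^(−λ·3990) = 0.66203 − 0.21171 ≈ 0.450.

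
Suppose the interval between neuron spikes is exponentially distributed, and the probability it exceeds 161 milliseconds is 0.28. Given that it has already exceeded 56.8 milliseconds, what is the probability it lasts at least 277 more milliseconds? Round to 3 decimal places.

From e^(−λ·161) = 0.28, λ = −ln(0.28)/161 = 0.00790662.
Memoryless: P(X > 56.8+277 | X > 56.8) = P(X > 277) = e^(−0.00790662·277) ≈ 0.112.

0.112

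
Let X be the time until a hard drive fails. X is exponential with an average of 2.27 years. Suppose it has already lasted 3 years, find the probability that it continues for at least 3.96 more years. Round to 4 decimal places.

0.1747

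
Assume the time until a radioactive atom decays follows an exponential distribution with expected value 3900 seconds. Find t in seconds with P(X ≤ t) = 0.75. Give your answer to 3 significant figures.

The rate is λ = 1/3900 = 0.00025641 per second.
Set 1 − e^(−λt) = 0.75, so t = −ln(0.25)/λ = 1.3863/0.00025641 ≈ 5406.55 seconds.

5410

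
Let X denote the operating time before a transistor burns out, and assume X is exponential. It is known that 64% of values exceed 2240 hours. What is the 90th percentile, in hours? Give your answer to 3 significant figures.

e^(−λ·2240) = 0.64 ⇒ λ = −ln(0.64)/2240 = 0.000199235.
90th percentile: 1 − e^(−λt) = 0.9, t = −ln(0.1)/λ = 11557.1 hours.

11600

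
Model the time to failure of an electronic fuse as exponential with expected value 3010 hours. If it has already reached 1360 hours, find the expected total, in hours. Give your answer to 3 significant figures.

4370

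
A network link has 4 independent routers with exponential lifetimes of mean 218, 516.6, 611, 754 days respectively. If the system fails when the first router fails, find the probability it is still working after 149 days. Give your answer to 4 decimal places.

The first failure time is exponential with rate Σλ_i = 1/218 + 1/516.6 + 1/611 + 1/754 = 0.00948581 per day.
P(min > 149) = e^(−0.00948581·149) = e^(−1.4134) ≈ 0.2433.

0.2433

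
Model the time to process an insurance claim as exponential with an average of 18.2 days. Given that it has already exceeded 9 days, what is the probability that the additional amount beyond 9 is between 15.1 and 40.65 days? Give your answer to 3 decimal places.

The rate is λ = 1/18.2 = 0.0549451 per day.
Memoryless: the residual past 9 is again Exp(λ).
P(15.1 < residual < 40.65) = e^(−λ·15.1) − e^(−λ·40.65) = 0.43619 − 0.10715 ≈ 0.329.

0.329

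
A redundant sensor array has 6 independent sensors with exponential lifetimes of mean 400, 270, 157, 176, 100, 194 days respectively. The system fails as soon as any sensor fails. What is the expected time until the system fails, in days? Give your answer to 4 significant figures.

The first failure time is exponential with rate Σλ_i = 1/400 + 1/270 + 1/157 + 1/176 + 1/100 + 1/194 = 0.0334096 per day.
E[min] = 1/Σλ = 1/0.0334096 = 29.9315 days.

29.93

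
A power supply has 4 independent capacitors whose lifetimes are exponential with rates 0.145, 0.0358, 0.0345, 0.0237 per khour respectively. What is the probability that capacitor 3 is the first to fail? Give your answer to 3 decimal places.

0.144

The time to first failure is exponential with rate Σλ = 0.145 + 0.0358 + 0.0345 + 0.0237 = 0.239.
P(capacitor 3 first) = λ_3/Σλ = 0.0345/0.239 ≈ 0.144.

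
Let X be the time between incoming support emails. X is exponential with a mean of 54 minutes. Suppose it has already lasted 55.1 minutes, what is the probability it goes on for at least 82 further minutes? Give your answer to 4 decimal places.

0.2190

The rate is λ = 1/54 = 0.0185185 per minute.
P(X > s+t | X > s) = e^(−λ(s+t))/e^(−λs) = e^(−λt), independent of s = 55.1.
P(X > 82) = e^(−1.5185) ≈ 0.2190.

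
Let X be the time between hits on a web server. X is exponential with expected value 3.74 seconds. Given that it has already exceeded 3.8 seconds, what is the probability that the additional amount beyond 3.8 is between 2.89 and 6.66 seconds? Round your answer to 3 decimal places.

The rate is λ = 1/3.74 = 0.26738 per second.
Memoryless: the residual past 3.8 is again Exp(λ).
P(2.89 < residual < 6.66) = e^(−λ·2.89) − e^(−λ·6.66) = 0.46175 − 0.16851 ≈ 0.293.

0.293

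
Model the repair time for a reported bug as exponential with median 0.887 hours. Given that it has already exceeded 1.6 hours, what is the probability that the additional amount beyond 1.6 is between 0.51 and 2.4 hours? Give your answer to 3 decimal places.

0.518

For an exponential, median = ln(2)/λ, so λ = ln 2 / 0.887 = 0.781451 per hour.
Memoryless: the residual past 1.6 is again Exp(λ).
P(0.51 < residual < 2.4) = e^(−λ·0.51) − e^(−λ·2.4) = 0.67130 − 0.15328 ≈ 0.518.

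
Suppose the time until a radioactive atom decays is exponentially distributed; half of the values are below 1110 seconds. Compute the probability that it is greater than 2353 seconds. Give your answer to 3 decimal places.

0.230

For an exponential, median = ln(2)/λ, so λ = ln 2 / 1110 = 0.000624457 per second.
P(X > 2353) = e^(−λ·2353) = e^(−1.4693) ≈ 0.230.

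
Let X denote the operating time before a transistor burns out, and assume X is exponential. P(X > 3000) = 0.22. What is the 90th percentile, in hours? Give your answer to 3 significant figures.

4560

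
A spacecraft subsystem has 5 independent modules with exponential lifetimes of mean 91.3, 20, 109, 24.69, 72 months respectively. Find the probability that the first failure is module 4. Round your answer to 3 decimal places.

Rates: λ_i = 1/mean_i → 0.0109529, 0.05, 0.00917431, 0.0405022, 0.0138889; Σλ = 0.124518.
P(module 4 first) = λ_4/Σλ = 0.0405022/0.124518 ≈ 0.325.

0.325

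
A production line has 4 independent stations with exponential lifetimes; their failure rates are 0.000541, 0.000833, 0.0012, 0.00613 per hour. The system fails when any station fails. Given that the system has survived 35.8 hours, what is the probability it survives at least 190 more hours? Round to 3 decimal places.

Time to first failure ~ Exp(Σλ) with Σλ = 0.008704.
By memorylessness, P(T > 35.8+190 | T > 35.8) = P(T > 190) = e^(−0.008704·190) ≈ 0.191.

0.191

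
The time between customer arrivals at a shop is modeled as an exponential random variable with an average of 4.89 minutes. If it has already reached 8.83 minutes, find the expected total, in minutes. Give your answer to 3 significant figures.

The rate is λ = 1/4.89 = 0.204499 per minute.
By memorylessness, E[X | X > 8.83] = 8.83 + 1/λ = 8.83 + 4.89 = 13.72 minutes.

13.7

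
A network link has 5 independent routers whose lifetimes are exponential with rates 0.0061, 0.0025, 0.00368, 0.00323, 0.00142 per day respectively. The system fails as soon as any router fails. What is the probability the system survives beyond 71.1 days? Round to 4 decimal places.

0.3001

The time to first failure is exponential with rate Σλ = 0.0061 + 0.0025 + 0.00368 + 0.00323 + 0.00142 = 0.01693.
P(min > 71.1) = e^(−0.01693·71.1) = e^(−1.2037) ≈ 0.3001.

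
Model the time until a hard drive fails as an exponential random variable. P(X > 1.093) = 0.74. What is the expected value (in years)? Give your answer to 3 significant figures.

e^(−λ·1.093) = 0.74 ⇒ λ = −ln(0.74)/1.093 = 0.275485.
Mean = 1/λ = 3.62996 years.

3.63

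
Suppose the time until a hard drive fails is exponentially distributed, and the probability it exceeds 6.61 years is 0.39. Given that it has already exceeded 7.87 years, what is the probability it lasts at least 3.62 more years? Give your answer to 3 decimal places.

From e^(−λ·6.61) = 0.39, λ = −ln(0.39)/6.61 = 0.142452.
Memoryless: P(X > 7.87+3.62 | X > 7.87) = P(X > 3.62) = e^(−0.142452·3.62) ≈ 0.597.

0.597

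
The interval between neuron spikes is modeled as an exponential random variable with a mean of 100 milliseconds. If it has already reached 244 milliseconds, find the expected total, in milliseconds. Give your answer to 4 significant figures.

344.0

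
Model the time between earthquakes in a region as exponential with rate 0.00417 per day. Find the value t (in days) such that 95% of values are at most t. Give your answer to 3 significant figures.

718

Set 1 − e^(−λt) = 0.95, so t = −ln(0.05)/λ = 2.9957/0.00417 ≈ 718.401 days.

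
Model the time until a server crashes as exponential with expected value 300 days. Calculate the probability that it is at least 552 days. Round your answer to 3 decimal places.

0.159

The rate is λ = 1/300 = 0.00333333 per day.
P(X > 552) = e^(−λ·552) = e^(−1.84) ≈ 0.159.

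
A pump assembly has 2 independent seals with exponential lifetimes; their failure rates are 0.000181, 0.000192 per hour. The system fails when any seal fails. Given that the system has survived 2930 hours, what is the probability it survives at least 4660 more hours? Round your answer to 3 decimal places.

0.176

Time to first failure ~ Exp(Σλ) with Σλ = 0.000373.
By memorylessness, P(T > 2930+4660 | T > 2930) = P(T > 4660) = e^(−0.000373·4660) ≈ 0.176.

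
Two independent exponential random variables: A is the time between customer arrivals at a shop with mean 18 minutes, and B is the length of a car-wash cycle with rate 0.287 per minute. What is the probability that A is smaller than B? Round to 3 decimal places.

0.162

λ_1 = 1/18 = 0.0555556, λ_2 = 0.287.
For independent exponentials, P(A < B) = λ_1/(λ_1+λ_2) = 0.0555556/0.342556 ≈ 0.162.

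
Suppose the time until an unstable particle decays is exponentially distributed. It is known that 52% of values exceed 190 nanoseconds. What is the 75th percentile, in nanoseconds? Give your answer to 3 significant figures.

e^(−λ·190) = 0.52 ⇒ λ = −ln(0.52)/190 = 0.00344172.
75th percentile: 1 − e^(−λt) = 0.75, t = −ln(0.25)/λ = 402.791 nanoseconds.

403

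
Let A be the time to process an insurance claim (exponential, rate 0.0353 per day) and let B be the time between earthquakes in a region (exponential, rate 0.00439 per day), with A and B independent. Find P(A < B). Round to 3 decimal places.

0.889

λ_1 = 0.0353, λ_2 = 0.00439.
For independent exponentials, P(A < B) = λ_1/(λ_1+λ_2) = 0.0353/0.03969 ≈ 0.889.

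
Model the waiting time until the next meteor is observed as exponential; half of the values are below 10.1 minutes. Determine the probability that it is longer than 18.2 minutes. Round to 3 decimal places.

0.287

For an exponential, median = ln(2)/λ, so λ = ln 2 / 10.1 = 0.0686284 per minute.
P(X > 18.2) = e^(−λ·18.2) = e^(−1.249) ≈ 0.287.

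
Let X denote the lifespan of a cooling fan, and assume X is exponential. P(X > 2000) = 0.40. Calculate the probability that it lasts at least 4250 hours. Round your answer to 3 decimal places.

e^(−λ·2000) = 0.40 ⇒ λ = −ln(0.40)/2000 = 0.000458145.
P(X > 4250) = e^(−0.000458145·4250) = e^(−1.9471) ≈ 0.143.

0.143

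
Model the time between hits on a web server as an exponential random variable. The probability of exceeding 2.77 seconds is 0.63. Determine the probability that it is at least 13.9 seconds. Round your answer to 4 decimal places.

0.0984

e^(−λ·2.77) = 0.63 ⇒ λ = −ln(0.63)/2.77 = 0.1668.
P(X > 13.9) = e^(−0.1668·13.9) = e^(−2.3185) ≈ 0.0984.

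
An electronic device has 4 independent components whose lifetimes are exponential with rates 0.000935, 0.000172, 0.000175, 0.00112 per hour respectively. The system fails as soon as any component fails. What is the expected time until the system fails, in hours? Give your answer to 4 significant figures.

The time to first failure is exponential with rate Σλ = 0.000935 + 0.000172 + 0.000175 + 0.00112 = 0.002402.
E[min] = 1/Σλ = 1/0.002402 = 416.32 hours.

416.3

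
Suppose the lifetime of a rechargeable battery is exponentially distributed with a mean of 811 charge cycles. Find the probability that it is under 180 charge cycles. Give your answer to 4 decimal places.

The rate is λ = 1/811 = 0.00123305 per charge cycle.
P(X ≤ 180) = 1 − e^(−λ·180) = 1 − e^(−0.22195) ≈ 0.1990.

0.1990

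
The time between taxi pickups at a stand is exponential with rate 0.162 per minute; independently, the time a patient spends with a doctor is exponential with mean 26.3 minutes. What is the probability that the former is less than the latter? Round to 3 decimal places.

0.810

λ_1 = 0.162, λ_2 = 1/26.3 = 0.0380228.
For independent exponentials, P(the former < the latter) = λ_1/(λ_1+λ_2) = 0.162/0.200023 ≈ 0.810.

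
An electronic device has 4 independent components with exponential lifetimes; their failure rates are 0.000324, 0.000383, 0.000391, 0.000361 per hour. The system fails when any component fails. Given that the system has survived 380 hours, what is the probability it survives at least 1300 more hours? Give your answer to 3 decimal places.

Time to first failure ~ Exp(Σλ) with Σλ = 0.001459.
By memorylessness, P(T > 380+1300 | T > 380) = P(T > 1300) = e^(−0.001459·1300) ≈ 0.150.

0.150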